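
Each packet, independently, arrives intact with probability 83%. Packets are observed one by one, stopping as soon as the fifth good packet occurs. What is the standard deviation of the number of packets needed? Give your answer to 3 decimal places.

Y = total packets until the fifth success; negative binomial with r=5, p=0.83.
SD(Y) = √[r(1−p)/p²] = √(1.23385) = 1.11079

1.111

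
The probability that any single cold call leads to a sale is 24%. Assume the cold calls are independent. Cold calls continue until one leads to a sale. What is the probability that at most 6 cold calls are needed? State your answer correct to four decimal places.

0.8073

Y = number of cold calls to the first success; geometric, p = 0.24.
P(Y ≤ 6) = 1 − (1−p)^6 = 1 − 0.192700 = 0.807300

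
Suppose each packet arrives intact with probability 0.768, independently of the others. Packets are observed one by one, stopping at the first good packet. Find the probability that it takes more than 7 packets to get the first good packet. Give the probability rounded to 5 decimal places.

Y = number of packets to the first success; geometric, p = 0.768.
P(Y > 7) = P(first 7 all fail) = (1−p)^7 = 0.0000362

0.00004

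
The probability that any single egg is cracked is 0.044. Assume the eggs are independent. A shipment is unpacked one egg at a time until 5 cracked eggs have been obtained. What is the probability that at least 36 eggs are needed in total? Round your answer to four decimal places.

Needing more than 35 eggs ⇔ fewer than 5 successes in the first 35. With X ~ Binomial(35, 0.044), P(Y > 35) = P(X ≤ 4).
  k=0: C(35,0)·0.044^0·0.956^35 = 0.207027
  k=1: C(35,1)·0.044^1·0.956^34 = 0.333495
  k=2: C(35,2)·0.044^2·0.956^33 = 0.260935
  k=3: C(35,3)·0.044^3·0.956^32 = 0.132105
  k=4: C(35,4)·0.044^4·0.956^31 = 0.048641
P(X ≤ 4) = 0.982203

0.9822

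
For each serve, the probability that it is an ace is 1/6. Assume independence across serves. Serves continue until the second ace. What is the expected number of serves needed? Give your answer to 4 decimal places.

Y = total serves until the second success; negative binomial with r=2, p=0.166667.
E[Y] = r / p = 2 / 0.166667 = 12.000000

12.0000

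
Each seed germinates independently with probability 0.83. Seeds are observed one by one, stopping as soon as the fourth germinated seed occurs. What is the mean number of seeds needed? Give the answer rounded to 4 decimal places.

4.8193

Y = total seeds until the fourth success; negative binomial with r=4, p=0.83.
E[Y] = r / p = 4 / 0.83 = 4.819277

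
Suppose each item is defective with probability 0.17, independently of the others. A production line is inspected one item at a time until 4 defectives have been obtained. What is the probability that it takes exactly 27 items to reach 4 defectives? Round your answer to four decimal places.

Y = trial on which the fourth success occurs; negative binomial, r=4, p=0.17.
P(Y=27) = C(26,3) · p^4 · (1−p)^23
= 2600 · 0.00083521 · 0.013766 = 0.029893

0.0299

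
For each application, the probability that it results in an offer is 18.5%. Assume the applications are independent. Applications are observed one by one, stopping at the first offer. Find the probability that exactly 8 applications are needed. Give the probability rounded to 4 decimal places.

0.0442

Geometric (trials to first success), p = 0.185.
P(Y = 8) = (1−p)^7 · p = 0.23884 · 0.185 = 0.044185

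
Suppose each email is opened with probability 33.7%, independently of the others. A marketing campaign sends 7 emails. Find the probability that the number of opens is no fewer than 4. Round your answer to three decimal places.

0.179

X ~ Binomial(7, 0.337); P(X ≥ 4) = Σ C(7,k) p^k (1−p)^(7−k) over k:
  k=4: C(7,4)·0.337^4·0.663^3 = 0.13156
  k=5: C(7,5)·0.337^5·0.663^2 = 0.04012
  k=6: C(7,6)·0.337^6·0.663^1 = 0.00680
  k=7: C(7,7)·0.337^7·0.663^0 = 0.00049
Total = 0.17898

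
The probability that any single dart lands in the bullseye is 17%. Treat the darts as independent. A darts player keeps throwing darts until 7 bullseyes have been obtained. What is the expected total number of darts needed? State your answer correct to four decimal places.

41.1765

Y = total darts until the seventh success; negative binomial with r=7, p=0.17.
E[Y] = r / p = 7 / 0.17 = 41.176471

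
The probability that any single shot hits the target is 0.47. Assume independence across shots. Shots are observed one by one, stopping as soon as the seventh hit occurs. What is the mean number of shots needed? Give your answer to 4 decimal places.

Y = total shots until the seventh success; negative binomial with r=7, p=0.47.
E[Y] = r / p = 7 / 0.47 = 14.893617

14.8936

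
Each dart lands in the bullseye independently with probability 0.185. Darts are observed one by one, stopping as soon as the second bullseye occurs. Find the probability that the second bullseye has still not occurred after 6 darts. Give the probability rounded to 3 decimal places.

0.692

Needing more than 6 darts ⇔ fewer than 2 successes in the first 6. With X ~ Binomial(6, 0.185), P(Y > 6) = P(X ≤ 1).
  k=0: C(6,0)·0.185^0·0.815^6 = 0.29305
  k=1: C(6,1)·0.185^1·0.815^5 = 0.39913
P(X ≤ 1) = 0.69218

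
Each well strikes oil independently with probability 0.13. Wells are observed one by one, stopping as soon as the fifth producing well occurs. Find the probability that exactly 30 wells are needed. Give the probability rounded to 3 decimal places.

0.027

Y = trial on which the fifth success occurs; negative binomial, r=5, p=0.13.
P(Y=30) = C(29,4) · p^5 · (1−p)^25
= 23751 · 3.7129e-05 · 0.03076 = 0.02713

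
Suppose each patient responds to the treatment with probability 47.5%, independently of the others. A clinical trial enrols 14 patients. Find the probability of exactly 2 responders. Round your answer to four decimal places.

0.0090

X ~ Binomial(n=14, p=0.475).
P(X=2) = C(14,2) · p^2 · (1−p)^12
= 91 · 0.22562 · 0.00043844 = 0.009002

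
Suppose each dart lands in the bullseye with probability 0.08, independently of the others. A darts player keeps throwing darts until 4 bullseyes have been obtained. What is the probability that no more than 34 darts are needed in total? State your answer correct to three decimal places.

Finishing within 34 darts ⇔ at least 4 successes in the first 34. With X ~ Binomial(34, 0.08), P(Y ≤ 34) = 1 − P(X ≤ 3).
  k=0: C(34,0)·0.08^0·0.92^34 = 0.05872
  k=1: C(34,1)·0.08^1·0.92^33 = 0.17361
  k=2: C(34,2)·0.08^2·0.92^32 = 0.24909
  k=3: C(34,3)·0.08^3·0.92^31 = 0.23104
1 − 0.71245 = 0.28755

0.288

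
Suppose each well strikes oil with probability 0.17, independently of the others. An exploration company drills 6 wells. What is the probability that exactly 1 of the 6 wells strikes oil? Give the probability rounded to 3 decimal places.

0.402

X ~ Binomial(n=6, p=0.17).
P(X=1) = C(6,1) · p^1 · (1−p)^5
= 6 · 0.17 · 0.3939 = 0.40178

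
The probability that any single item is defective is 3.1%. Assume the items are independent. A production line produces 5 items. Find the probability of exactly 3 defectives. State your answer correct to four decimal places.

0.0003

X ~ Binomial(n=5, p=0.031).
P(X=3) = C(5,3) · p^3 · (1−p)^2
= 10 · 2.9791e-05 · 0.93896 = 0.000280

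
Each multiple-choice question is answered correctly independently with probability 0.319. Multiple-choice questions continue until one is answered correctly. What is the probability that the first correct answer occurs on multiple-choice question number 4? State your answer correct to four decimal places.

0.1007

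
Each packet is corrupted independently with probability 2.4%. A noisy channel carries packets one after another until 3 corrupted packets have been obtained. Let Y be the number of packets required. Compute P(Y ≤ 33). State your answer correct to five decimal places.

0.04418

Finishing within 33 packets ⇔ at least 3 successes in the first 33. With X ~ Binomial(33, 0.024), P(Y ≤ 33) = 1 − P(X ≤ 2).
  k=0: C(33,0)·0.024^0·0.976^33 = 0.4485842
  k=1: C(33,1)·0.024^1·0.976^32 = 0.3640151
  k=2: C(33,2)·0.024^2·0.976^31 = 0.1432190
1 − 0.9558183 = 0.0441817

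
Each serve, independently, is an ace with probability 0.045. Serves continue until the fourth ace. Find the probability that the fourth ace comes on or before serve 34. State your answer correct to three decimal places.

0.065

Finishing within 34 serves ⇔ at least 4 successes in the first 34. With X ~ Binomial(34, 0.045), P(Y ≤ 34) = 1 − P(X ≤ 3).
  k=0: C(34,0)·0.045^0·0.955^34 = 0.20898
  k=1: C(34,1)·0.045^1·0.955^33 = 0.33481
  k=2: C(34,2)·0.045^2·0.955^32 = 0.26031
  k=3: C(34,3)·0.045^3·0.955^31 = 0.13084
1 − 0.93495 = 0.06505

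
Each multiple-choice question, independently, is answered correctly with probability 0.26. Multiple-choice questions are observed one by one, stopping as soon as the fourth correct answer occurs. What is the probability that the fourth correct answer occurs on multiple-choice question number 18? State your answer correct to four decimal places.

Y = trial on which the fourth success occurs; negative binomial, r=4, p=0.26.
P(Y=18) = C(17,3) · p^4 · (1−p)^14
= 680 · 0.0045698 · 0.014765 = 0.045882

0.0459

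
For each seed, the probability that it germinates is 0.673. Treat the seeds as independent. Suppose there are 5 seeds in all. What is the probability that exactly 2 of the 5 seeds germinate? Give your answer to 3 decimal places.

X ~ Binomial(n=5, p=0.673).
P(X=2) = C(5,2) · p^2 · (1−p)^3
= 10 · 0.45293 · 0.034966 = 0.15837

0.158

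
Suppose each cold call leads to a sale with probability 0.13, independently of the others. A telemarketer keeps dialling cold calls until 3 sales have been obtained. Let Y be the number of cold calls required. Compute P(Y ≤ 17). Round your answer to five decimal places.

Finishing within 17 cold calls ⇔ at least 3 successes in the first 17. With X ~ Binomial(17, 0.13), P(Y ≤ 17) = 1 − P(X ≤ 2).
  k=0: C(17,0)·0.13^0·0.87^17 = 0.0937189
  k=1: C(17,1)·0.13^1·0.87^16 = 0.2380676
  k=2: C(17,2)·0.13^2·0.87^15 = 0.2845866
1 − 0.6163731 = 0.3836269

0.38363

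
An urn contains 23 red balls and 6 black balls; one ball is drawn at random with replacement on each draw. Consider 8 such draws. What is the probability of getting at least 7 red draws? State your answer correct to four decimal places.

X ~ Binomial(8, 0.793103); P(X ≥ 7) = Σ C(8,k) p^k (1−p)^(8−k) over k:
  k=7: C(8,7)·0.793103^7·0.206897^1 = 0.326702
  k=8: C(8,8)·0.793103^8·0.206897^0 = 0.156545
Total = 0.483247

0.4832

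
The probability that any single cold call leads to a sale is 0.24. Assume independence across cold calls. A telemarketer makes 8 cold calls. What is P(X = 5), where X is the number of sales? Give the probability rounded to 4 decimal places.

0.0196

X ~ Binomial(n=8, p=0.24).
P(X=5) = C(8,5) · p^5 · (1−p)^3
= 56 · 0.00079626 · 0.43898 = 0.019574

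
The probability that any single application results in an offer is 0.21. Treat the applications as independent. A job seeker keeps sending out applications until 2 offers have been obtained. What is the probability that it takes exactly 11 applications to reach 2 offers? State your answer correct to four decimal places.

Y = trial on which the second success occurs; negative binomial, r=2, p=0.21.
P(Y=11) = C(10,1) · p^2 · (1−p)^9
= 10 · 0.0441 · 0.11985 = 0.052855

0.0529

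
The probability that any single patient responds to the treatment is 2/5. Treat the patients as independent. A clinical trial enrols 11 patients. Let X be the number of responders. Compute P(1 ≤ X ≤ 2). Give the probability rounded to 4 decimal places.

X ~ Binomial(11, 0.40); P(1 ≤ X ≤ 2) = Σ C(11,k) p^k (1−p)^(11−k) over k:
  k=1: C(11,1)·0.40^1·0.60^10 = 0.026605
  k=2: C(11,2)·0.40^2·0.60^9 = 0.088684
Total = 0.115289

0.1153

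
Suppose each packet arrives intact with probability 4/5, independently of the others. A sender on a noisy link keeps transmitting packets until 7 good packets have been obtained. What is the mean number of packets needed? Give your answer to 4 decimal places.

Y = total packets until the seventh success; negative binomial with r=7, p=0.80.
E[Y] = r / p = 7 / 0.80 = 8.750000

8.7500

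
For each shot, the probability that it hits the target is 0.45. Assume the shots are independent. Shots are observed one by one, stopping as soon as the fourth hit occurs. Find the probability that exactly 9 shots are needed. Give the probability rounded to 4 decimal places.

Y = trial on which the fourth success occurs; negative binomial, r=4, p=0.45.
P(Y=9) = C(8,3) · p^4 · (1−p)^5
= 56 · 0.041006 · 0.050328 = 0.115572

0.1156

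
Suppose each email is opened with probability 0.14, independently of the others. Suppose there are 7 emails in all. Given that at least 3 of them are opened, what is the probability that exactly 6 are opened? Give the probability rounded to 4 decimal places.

0.0007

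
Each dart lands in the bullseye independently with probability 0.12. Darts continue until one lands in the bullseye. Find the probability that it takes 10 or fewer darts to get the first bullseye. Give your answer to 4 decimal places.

0.7215

Y = number of darts to the first success; geometric, p = 0.12.
P(Y ≤ 10) = 1 − (1−p)^10 = 1 − 0.278501 = 0.721499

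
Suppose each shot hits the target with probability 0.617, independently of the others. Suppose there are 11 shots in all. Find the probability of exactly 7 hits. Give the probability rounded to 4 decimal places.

0.2417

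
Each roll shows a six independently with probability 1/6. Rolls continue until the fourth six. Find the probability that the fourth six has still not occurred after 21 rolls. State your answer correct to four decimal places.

0.5269

Needing more than 21 rolls ⇔ fewer than 4 successes in the first 21. With X ~ Binomial(21, 0.166667), P(Y > 21) = P(X ≤ 3).
  k=0: C(21,0)·0.166667^0·0.833333^21 = 0.021737
  k=1: C(21,1)·0.166667^1·0.833333^20 = 0.091294
  k=2: C(21,2)·0.166667^2·0.833333^19 = 0.182588
  k=3: C(21,3)·0.166667^3·0.833333^18 = 0.231279
P(X ≤ 3) = 0.526898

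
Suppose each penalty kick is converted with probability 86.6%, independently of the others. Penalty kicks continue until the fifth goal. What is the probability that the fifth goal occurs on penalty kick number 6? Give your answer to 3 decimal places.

0.326

Y = trial on which the fifth success occurs; negative binomial, r=5, p=0.866.
P(Y=6) = C(5,4) · p^5 · (1−p)^1
= 5 · 0.48707 · 0.134 = 0.32634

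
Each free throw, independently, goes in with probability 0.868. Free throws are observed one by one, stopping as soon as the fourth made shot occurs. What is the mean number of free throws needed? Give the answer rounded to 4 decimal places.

4.6083

Y = total free throws until the fourth success; negative binomial with r=4, p=0.868.
E[Y] = r / p = 4 / 0.868 = 4.608295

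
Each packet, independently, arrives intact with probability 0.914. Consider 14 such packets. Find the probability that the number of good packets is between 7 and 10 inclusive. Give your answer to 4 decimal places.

0.0271

X ~ Binomial(14, 0.914); P(7 ≤ X ≤ 10) = Σ C(14,k) p^k (1−p)^(14−k) over k:
  k=7: C(14,7)·0.914^7·0.086^7 = 0.000064
  k=8: C(14,8)·0.914^8·0.086^6 = 0.000592
  k=9: C(14,9)·0.914^9·0.086^5 = 0.004192
  k=10: C(14,10)·0.914^10·0.086^4 = 0.022279
Total = 0.027127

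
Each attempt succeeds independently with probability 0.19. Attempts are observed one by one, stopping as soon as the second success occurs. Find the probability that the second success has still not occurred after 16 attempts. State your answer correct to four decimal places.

0.1632

Needing more than 16 attempts ⇔ fewer than 2 successes in the first 16. With X ~ Binomial(16, 0.19), P(Y > 16) = P(X ≤ 1).
  k=0: C(16,0)·0.19^0·0.81^16 = 0.034337
  k=1: C(16,1)·0.19^1·0.81^15 = 0.128869
P(X ≤ 1) = 0.163206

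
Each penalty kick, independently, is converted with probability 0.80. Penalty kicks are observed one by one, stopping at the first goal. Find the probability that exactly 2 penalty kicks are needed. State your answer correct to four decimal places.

0.1600

Geometric (trials to first success), p = 0.80.
P(Y = 2) = (1−p)^1 · p = 0.2 · 0.80 = 0.160000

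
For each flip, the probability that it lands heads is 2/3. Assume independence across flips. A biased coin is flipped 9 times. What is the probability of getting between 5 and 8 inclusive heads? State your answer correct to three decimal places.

0.829

X ~ Binomial(9, 0.666667); P(5 ≤ X ≤ 8) = Σ C(9,k) p^k (1−p)^(9−k) over k:
  k=5: C(9,5)·0.666667^5·0.333333^4 = 0.20485
  k=6: C(9,6)·0.666667^6·0.333333^3 = 0.27313
  k=7: C(9,7)·0.666667^7·0.333333^2 = 0.23411
  k=8: C(9,8)·0.666667^8·0.333333^1 = 0.11706
Total = 0.82914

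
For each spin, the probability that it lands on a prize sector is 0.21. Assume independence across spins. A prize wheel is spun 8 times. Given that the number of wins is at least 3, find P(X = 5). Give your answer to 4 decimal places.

X ~ Binomial(8, 0.21). Want P(X=5 | X≥3) = P(X=5) / P(X≥3).
P(X=5) = C(8,5)·0.21^5·0.79^3 = 0.011276
P(X≥3) = 1 − 0.151711 − 0.322626 − 0.300164 = 0.225499
Ratio = 0.011276 / 0.225499 = 0.050006

0.0500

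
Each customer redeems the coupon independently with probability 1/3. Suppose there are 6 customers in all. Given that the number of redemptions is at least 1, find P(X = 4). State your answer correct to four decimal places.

X ~ Binomial(6, 0.333333). Want P(X=4 | X≥1) = P(X=4) / P(X≥1).
P(X=4) = C(6,4)·0.333333^4·0.666667^2 = 0.082305
P(X≥1) = 1 − 0.087791 = 0.912209
Ratio = 0.082305 / 0.912209 = 0.090226

0.0902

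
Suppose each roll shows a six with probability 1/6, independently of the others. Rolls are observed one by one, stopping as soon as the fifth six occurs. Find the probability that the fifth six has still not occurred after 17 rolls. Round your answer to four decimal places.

Needing more than 17 rolls ⇔ fewer than 5 successes in the first 17. With X ~ Binomial(17, 0.166667), P(Y > 17) = P(X ≤ 4).
  k=0: C(17,0)·0.166667^0·0.833333^17 = 0.045073
  k=1: C(17,1)·0.166667^1·0.833333^16 = 0.153249
  k=2: C(17,2)·0.166667^2·0.833333^15 = 0.245198
  k=3: C(17,3)·0.166667^3·0.833333^14 = 0.245198
  k=4: C(17,4)·0.166667^4·0.833333^13 = 0.171639
P(X ≤ 4) = 0.860358

0.8604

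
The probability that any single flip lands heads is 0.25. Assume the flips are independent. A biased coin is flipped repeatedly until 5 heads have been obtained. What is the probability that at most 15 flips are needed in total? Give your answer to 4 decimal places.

Finishing within 15 flips ⇔ at least 5 successes in the first 15. With X ~ Binomial(15, 0.25), P(Y ≤ 15) = 1 − P(X ≤ 4).
  k=0: C(15,0)·0.25^0·0.75^15 = 0.013363
  k=1: C(15,1)·0.25^1·0.75^14 = 0.066817
  k=2: C(15,2)·0.25^2·0.75^13 = 0.155907
  k=3: C(15,3)·0.25^3·0.75^12 = 0.225199
  k=4: C(15,4)·0.25^4·0.75^11 = 0.225199
1 − 0.686486 = 0.313514

0.3135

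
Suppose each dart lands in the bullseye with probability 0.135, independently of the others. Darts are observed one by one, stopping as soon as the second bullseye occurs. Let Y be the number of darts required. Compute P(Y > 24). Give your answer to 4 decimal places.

0.1461

Needing more than 24 darts ⇔ fewer than 2 successes in the first 24. With X ~ Binomial(24, 0.135), P(Y > 24) = P(X ≤ 1).
  k=0: C(24,0)·0.135^0·0.865^24 = 0.030788
  k=1: C(24,1)·0.135^1·0.865^23 = 0.115323
P(X ≤ 1) = 0.146111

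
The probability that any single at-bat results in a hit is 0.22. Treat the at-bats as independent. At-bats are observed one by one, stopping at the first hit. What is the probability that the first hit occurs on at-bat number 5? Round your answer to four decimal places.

0.0814

Geometric (trials to first success), p = 0.22.
P(Y = 5) = (1−p)^4 · p = 0.37015 · 0.22 = 0.081433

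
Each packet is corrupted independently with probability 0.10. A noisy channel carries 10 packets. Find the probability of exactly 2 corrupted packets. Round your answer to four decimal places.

0.1937

X ~ Binomial(n=10, p=0.10).
P(X=2) = C(10,2) · p^2 · (1−p)^8
= 45 · 0.01 · 0.43047 = 0.193710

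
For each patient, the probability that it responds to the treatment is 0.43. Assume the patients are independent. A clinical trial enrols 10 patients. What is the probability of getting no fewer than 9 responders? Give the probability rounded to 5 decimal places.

0.00308

X ~ Binomial(10, 0.43); P(X ≥ 9) = Σ C(10,k) p^k (1−p)^(10−k) over k:
  k=9: C(10,9)·0.43^9·0.57^1 = 0.0028648
  k=10: C(10,10)·0.43^10·0.57^0 = 0.0002161
Total = 0.0030809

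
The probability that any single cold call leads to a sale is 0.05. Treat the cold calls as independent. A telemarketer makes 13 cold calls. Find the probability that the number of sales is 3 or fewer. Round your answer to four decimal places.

X ~ Binomial(13, 0.05); P(X ≤ 3) = Σ C(13,k) p^k (1−p)^(13−k) over k:
  k=0: C(13,0)·0.05^0·0.95^13 = 0.513342
  k=1: C(13,1)·0.05^1·0.95^12 = 0.351234
  k=2: C(13,2)·0.05^2·0.95^11 = 0.110916
  k=3: C(13,3)·0.05^3·0.95^10 = 0.021405
Total = 0.996897

0.9969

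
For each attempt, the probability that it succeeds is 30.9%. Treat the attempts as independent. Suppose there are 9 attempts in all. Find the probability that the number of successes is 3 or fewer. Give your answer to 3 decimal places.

0.709

X ~ Binomial(9, 0.309); P(X ≤ 3) = Σ C(9,k) p^k (1−p)^(9−k) over k:
  k=0: C(9,0)·0.309^0·0.691^9 = 0.03592
  k=1: C(9,1)·0.309^1·0.691^8 = 0.14455
  k=2: C(9,2)·0.309^2·0.691^7 = 0.25856
  k=3: C(9,3)·0.309^3·0.691^6 = 0.26979
Total = 0.70882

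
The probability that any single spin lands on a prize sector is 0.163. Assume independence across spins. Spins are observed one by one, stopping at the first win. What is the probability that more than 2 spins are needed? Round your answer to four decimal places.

0.7006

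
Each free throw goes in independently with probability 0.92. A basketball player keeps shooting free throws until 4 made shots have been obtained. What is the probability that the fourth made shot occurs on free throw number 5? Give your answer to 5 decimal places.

Y = trial on which the fourth success occurs; negative binomial, r=4, p=0.92.
P(Y=5) = C(4,3) · p^4 · (1−p)^1
= 4 · 0.71639 · 0.08 = 0.2292457

0.22925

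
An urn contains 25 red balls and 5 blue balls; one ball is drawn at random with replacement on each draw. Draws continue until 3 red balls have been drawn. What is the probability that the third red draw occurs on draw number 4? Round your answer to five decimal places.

0.28935

Y = trial on which the third success occurs; negative binomial, r=3, p=0.833333.
P(Y=4) = C(3,2) · p^3 · (1−p)^1
= 3 · 0.5787 · 0.16667 = 0.2893519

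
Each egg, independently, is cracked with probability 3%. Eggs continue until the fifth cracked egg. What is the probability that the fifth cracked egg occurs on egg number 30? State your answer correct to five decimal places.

0.00027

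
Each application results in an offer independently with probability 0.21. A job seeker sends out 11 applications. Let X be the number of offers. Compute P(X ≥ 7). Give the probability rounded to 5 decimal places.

0.00265

X ~ Binomial(11, 0.21); P(X ≥ 7) = Σ C(11,k) p^k (1−p)^(11−k) over k:
  k=7: C(11,7)·0.21^7·0.79^4 = 0.0023150
  k=8: C(11,8)·0.21^8·0.79^3 = 0.0003077
  k=9: C(11,9)·0.21^9·0.79^2 = 0.0000273
  k=10: C(11,10)·0.21^10·0.79^1 = 0.0000014
  k=11: C(11,11)·0.21^11·0.79^0 = 0.0000000
Total = 0.0026515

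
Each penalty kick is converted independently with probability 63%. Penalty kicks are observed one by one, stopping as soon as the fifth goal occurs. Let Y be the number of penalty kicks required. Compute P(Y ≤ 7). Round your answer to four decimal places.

Finishing within 7 penalty kicks ⇔ at least 5 successes in the first 7. With X ~ Binomial(7, 0.63), P(Y ≤ 7) = 1 − P(X ≤ 4).
  k=0: C(7,0)·0.63^0·0.37^7 = 0.000949
  k=1: C(7,1)·0.63^1·0.37^6 = 0.011315
  k=2: C(7,2)·0.63^2·0.37^5 = 0.057797
  k=3: C(7,3)·0.63^3·0.37^4 = 0.164020
  k=4: C(7,4)·0.63^4·0.37^3 = 0.279277
1 − 0.513359 = 0.486641

0.4866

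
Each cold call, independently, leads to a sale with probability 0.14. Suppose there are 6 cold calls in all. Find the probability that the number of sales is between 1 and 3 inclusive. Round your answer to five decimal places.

X ~ Binomial(6, 0.14); P(1 ≤ X ≤ 3) = Σ C(6,k) p^k (1−p)^(6−k) over k:
  k=1: C(6,1)·0.14^1·0.86^5 = 0.3951587
  k=2: C(6,2)·0.14^2·0.86^4 = 0.1608204
  k=3: C(6,3)·0.14^3·0.86^3 = 0.0349068
Total = 0.5908858

0.59089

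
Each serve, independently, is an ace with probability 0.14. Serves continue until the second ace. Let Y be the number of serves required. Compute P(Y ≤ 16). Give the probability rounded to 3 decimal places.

0.677

Finishing within 16 serves ⇔ at least 2 successes in the first 16. With X ~ Binomial(16, 0.14), P(Y ≤ 16) = 1 − P(X ≤ 1).
  k=0: C(16,0)·0.14^0·0.86^16 = 0.08953
  k=1: C(16,1)·0.14^1·0.86^15 = 0.23320
1 − 0.32273 = 0.67727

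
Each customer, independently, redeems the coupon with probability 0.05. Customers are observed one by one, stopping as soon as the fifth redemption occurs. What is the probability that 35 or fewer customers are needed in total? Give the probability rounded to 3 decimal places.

0.029

Finishing within 35 customers ⇔ at least 5 successes in the first 35. With X ~ Binomial(35, 0.05), P(Y ≤ 35) = 1 − P(X ≤ 4).
  k=0: C(35,0)·0.05^0·0.95^35 = 0.16608
  k=1: C(35,1)·0.05^1·0.95^34 = 0.30594
  k=2: C(35,2)·0.05^2·0.95^33 = 0.27374
  k=3: C(35,3)·0.05^3·0.95^32 = 0.15848
  k=4: C(35,4)·0.05^4·0.95^31 = 0.06673
1 − 0.97097 = 0.02903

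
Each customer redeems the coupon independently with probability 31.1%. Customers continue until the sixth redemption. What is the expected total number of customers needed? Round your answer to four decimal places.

Y = total customers until the sixth success; negative binomial with r=6, p=0.311.
E[Y] = r / p = 6 / 0.311 = 19.292605

19.2926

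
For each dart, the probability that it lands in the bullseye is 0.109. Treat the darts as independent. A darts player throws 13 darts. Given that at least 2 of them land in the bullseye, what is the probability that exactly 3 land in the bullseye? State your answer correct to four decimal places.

X ~ Binomial(13, 0.109). Want P(X=3 | X≥2) = P(X=3) / P(X≥2).
P(X=3) = C(13,3)·0.109^3·0.891^10 = 0.116795
P(X≥2) = 1 − 0.223054 − 0.354734 = 0.422212
Ratio = 0.116795 / 0.422212 = 0.276625

0.2766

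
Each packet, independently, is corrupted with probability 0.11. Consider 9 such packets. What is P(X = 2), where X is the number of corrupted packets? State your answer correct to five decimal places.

X ~ Binomial(n=9, p=0.11).
P(X=2) = C(9,2) · p^2 · (1−p)^7
= 36 · 0.0121 · 0.44231 = 0.1926717

0.19267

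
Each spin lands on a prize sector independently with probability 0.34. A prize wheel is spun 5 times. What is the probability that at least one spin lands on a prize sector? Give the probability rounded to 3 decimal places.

0.875

P(at least one) = 1 − P(none) = 1 − (1 − 0.34)^5
= 1 − 0.12523 = 0.87477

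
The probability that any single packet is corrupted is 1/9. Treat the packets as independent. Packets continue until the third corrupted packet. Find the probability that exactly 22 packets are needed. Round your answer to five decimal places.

0.03073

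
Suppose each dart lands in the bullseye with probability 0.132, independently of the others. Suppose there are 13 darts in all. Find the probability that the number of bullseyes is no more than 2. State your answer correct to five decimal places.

0.75903

X ~ Binomial(13, 0.132); P(X ≤ 2) = Σ C(13,k) p^k (1−p)^(13−k) over k:
  k=0: C(13,0)·0.132^0·0.868^13 = 0.1587656
  k=1: C(13,1)·0.132^1·0.868^12 = 0.3138730
  k=2: C(13,2)·0.132^2·0.868^11 = 0.2863911
Total = 0.7590297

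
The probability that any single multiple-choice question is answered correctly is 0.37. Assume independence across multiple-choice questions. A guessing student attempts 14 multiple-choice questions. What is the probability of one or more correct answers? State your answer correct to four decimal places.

0.9984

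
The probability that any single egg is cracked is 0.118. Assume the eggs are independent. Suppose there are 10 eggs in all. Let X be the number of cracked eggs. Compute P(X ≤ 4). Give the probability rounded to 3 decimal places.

0.997

X ~ Binomial(10, 0.118); P(X ≤ 4) = Σ C(10,k) p^k (1−p)^(10−k) over k:
  k=0: C(10,0)·0.118^0·0.882^10 = 0.28490
  k=1: C(10,1)·0.118^1·0.882^9 = 0.38115
  k=2: C(10,2)·0.118^2·0.882^8 = 0.22947
  k=3: C(10,3)·0.118^3·0.882^7 = 0.08187
  k=4: C(10,4)·0.118^4·0.882^6 = 0.01917
Total = 0.99655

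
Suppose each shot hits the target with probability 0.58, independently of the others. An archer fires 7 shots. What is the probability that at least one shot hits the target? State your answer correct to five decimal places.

P(at least one) = 1 − P(none) = 1 − (1 − 0.58)^7
= 1 − 0.0023054 = 0.9976946

0.99769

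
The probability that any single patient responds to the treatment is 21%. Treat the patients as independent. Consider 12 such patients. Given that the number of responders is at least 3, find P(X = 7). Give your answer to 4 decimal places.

0.0092

X ~ Binomial(12, 0.21). Want P(X=7 | X≥3) = P(X=7) / P(X≥3).
P(X=7) = C(12,7)·0.21^7·0.79^5 = 0.004389
P(X≥3) = 1 − 0.059092 − 0.188494 − 0.275584 = 0.476830
Ratio = 0.004389 / 0.476830 = 0.009205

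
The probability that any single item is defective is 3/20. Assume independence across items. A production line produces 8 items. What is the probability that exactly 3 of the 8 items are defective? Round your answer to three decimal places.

0.084

X ~ Binomial(n=8, p=0.15).
P(X=3) = C(8,3) · p^3 · (1−p)^5
= 56 · 0.003375 · 0.44371 = 0.08386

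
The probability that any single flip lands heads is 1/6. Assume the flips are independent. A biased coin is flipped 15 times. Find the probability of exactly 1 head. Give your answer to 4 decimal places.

0.1947

X ~ Binomial(n=15, p=0.166667).
P(X=1) = C(15,1) · p^1 · (1−p)^14
= 15 · 0.16667 · 0.077887 = 0.194716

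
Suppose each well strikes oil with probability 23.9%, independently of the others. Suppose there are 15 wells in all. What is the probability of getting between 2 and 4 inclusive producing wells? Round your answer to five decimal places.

0.62729

X ~ Binomial(15, 0.239); P(2 ≤ X ≤ 4) = Σ C(15,k) p^k (1−p)^(15−k) over k:
  k=2: C(15,2)·0.239^2·0.761^13 = 0.1721812
  k=3: C(15,3)·0.239^3·0.761^12 = 0.2343263
  k=4: C(15,4)·0.239^4·0.761^11 = 0.2207778
Total = 0.6272853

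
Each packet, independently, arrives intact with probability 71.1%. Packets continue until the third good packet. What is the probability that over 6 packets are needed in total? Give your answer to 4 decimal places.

0.0621

Needing more than 6 packets ⇔ fewer than 3 successes in the first 6. With X ~ Binomial(6, 0.711), P(Y > 6) = P(X ≤ 2).
  k=0: C(6,0)·0.711^0·0.289^6 = 0.000583
  k=1: C(6,1)·0.711^1·0.289^5 = 0.008600
  k=2: C(6,2)·0.711^2·0.289^4 = 0.052896
P(X ≤ 2) = 0.062079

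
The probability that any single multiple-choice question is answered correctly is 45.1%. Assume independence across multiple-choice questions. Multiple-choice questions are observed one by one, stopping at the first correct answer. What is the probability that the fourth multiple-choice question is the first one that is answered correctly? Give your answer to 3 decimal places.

Geometric (trials to first success), p = 0.451.
P(Y = 4) = (1−p)^3 · p = 0.16547 · 0.451 = 0.07463

0.075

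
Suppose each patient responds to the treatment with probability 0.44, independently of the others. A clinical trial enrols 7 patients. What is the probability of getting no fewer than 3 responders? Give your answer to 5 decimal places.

0.66383

X ~ Binomial(7, 0.44); P(X ≥ 3) = Σ C(7,k) p^k (1−p)^(7−k) over k:
  k=3: C(7,3)·0.44^3·0.56^4 = 0.2932096
  k=4: C(7,4)·0.44^4·0.56^3 = 0.2303790
  k=5: C(7,5)·0.44^5·0.56^2 = 0.1086072
  k=6: C(7,6)·0.44^6·0.56^1 = 0.0284448
  k=7: C(7,7)·0.44^7·0.56^0 = 0.0031928
Total = 0.6638333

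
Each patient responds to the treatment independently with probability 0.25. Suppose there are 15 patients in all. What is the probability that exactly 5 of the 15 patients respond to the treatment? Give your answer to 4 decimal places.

X ~ Binomial(n=15, p=0.25).
P(X=5) = C(15,5) · p^5 · (1−p)^10
= 3003 · 0.00097656 · 0.056314 = 0.165146

0.1651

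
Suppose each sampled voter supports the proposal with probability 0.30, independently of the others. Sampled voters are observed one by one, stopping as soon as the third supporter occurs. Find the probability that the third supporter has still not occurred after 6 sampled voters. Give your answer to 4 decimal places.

0.7443

Needing more than 6 sampled voters ⇔ fewer than 3 successes in the first 6. With X ~ Binomial(6, 0.30), P(Y > 6) = P(X ≤ 2).
  k=0: C(6,0)·0.30^0·0.70^6 = 0.117649
  k=1: C(6,1)·0.30^1·0.70^5 = 0.302526
  k=2: C(6,2)·0.30^2·0.70^4 = 0.324135
P(X ≤ 2) = 0.744310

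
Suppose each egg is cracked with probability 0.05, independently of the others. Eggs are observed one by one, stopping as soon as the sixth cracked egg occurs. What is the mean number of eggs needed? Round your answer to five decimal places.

120.00000

Y = total eggs until the sixth success; negative binomial with r=6, p=0.05.
E[Y] = r / p = 6 / 0.05 = 120.0000000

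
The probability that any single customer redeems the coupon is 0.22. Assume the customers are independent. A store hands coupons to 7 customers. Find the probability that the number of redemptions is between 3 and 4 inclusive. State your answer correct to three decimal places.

0.177

X ~ Binomial(7, 0.22); P(3 ≤ X ≤ 4) = Σ C(7,k) p^k (1−p)^(7−k) over k:
  k=3: C(7,3)·0.22^3·0.78^4 = 0.13795
  k=4: C(7,4)·0.22^4·0.78^3 = 0.03891
Total = 0.17686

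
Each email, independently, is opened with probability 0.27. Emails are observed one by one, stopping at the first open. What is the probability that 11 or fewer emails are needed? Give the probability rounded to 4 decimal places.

Y = number of emails to the first success; geometric, p = 0.27.
P(Y ≤ 11) = 1 − (1−p)^11 = 1 − 0.031373 = 0.968627

0.9686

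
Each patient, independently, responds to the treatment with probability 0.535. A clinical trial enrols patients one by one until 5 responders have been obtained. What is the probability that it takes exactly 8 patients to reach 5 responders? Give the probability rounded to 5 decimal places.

Y = trial on which the fifth success occurs; negative binomial, r=5, p=0.535.
P(Y=8) = C(7,4) · p^5 · (1−p)^3
= 35 · 0.04383 · 0.10054 = 0.1542396

0.15424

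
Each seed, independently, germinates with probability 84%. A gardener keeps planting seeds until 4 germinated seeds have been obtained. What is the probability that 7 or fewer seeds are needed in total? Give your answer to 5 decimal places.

0.98475

Finishing within 7 seeds ⇔ at least 4 successes in the first 7. With X ~ Binomial(7, 0.84), P(Y ≤ 7) = 1 − P(X ≤ 3).
  k=0: C(7,0)·0.84^0·0.16^7 = 0.0000027
  k=1: C(7,1)·0.84^1·0.16^6 = 0.0000987
  k=2: C(7,2)·0.84^2·0.16^5 = 0.0015537
  k=3: C(7,3)·0.84^3·0.16^4 = 0.0135952
1 − 0.0152503 = 0.9847497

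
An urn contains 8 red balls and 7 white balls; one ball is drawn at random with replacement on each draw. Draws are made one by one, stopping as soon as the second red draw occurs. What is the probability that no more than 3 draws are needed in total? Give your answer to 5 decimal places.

Finishing within 3 draws ⇔ at least 2 successes in the first 3. With X ~ Binomial(3, 0.533333), P(Y ≤ 3) = 1 − P(X ≤ 1).
  k=0: C(3,0)·0.533333^0·0.466667^3 = 0.1016296
  k=1: C(3,1)·0.533333^1·0.466667^2 = 0.3484444
1 − 0.4500741 = 0.5499259

0.54993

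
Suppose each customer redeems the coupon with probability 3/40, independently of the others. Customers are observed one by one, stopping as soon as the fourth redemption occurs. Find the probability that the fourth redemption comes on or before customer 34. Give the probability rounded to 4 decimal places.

Finishing within 34 customers ⇔ at least 4 successes in the first 34. With X ~ Binomial(34, 0.075), P(Y ≤ 34) = 1 − P(X ≤ 3).
  k=0: C(34,0)·0.075^0·0.925^34 = 0.070602
  k=1: C(34,1)·0.075^1·0.925^33 = 0.194633
  k=2: C(34,2)·0.075^2·0.925^32 = 0.260388
  k=3: C(34,3)·0.075^3·0.925^31 = 0.225200
1 − 0.750824 = 0.249176

0.2492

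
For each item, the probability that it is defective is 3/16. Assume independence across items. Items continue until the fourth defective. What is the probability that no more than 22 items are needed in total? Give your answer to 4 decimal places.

Finishing within 22 items ⇔ at least 4 successes in the first 22. With X ~ Binomial(22, 0.1875), P(Y ≤ 22) = 1 − P(X ≤ 3).
  k=0: C(22,0)·0.1875^0·0.8125^22 = 0.010378
  k=1: C(22,1)·0.1875^1·0.8125^21 = 0.052688
  k=2: C(22,2)·0.1875^2·0.8125^20 = 0.127668
  k=3: C(22,3)·0.1875^3·0.8125^19 = 0.196412
1 − 0.387147 = 0.612853

0.6129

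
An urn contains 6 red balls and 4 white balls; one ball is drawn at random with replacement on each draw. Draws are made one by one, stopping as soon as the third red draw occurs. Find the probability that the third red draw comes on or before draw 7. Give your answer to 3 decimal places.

0.904

Finishing within 7 draws ⇔ at least 3 successes in the first 7. With X ~ Binomial(7, 0.60), P(Y ≤ 7) = 1 − P(X ≤ 2).
  k=0: C(7,0)·0.60^0·0.40^7 = 0.00164
  k=1: C(7,1)·0.60^1·0.40^6 = 0.01720
  k=2: C(7,2)·0.60^2·0.40^5 = 0.07741
1 − 0.09626 = 0.90374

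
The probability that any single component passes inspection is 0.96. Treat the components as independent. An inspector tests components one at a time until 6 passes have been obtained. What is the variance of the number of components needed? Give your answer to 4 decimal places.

Y = total components until the sixth success; negative binomial with r=6, p=0.96.
Var(Y) = r(1−p)/p² = 6·0.04 / 0.96² = 0.260417

0.2604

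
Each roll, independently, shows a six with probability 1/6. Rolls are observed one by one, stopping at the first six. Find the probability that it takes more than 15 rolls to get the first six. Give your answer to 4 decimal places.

Y = number of rolls to the first success; geometric, p = 0.166667.
P(Y > 15) = P(first 15 all fail) = (1−p)^15 = 0.064905

0.0649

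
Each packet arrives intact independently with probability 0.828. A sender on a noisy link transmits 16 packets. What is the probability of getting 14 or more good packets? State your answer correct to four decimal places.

0.4638

X ~ Binomial(16, 0.828); P(X ≥ 14) = Σ C(16,k) p^k (1−p)^(16−k) over k:
  k=14: C(16,14)·0.828^14·0.172^2 = 0.252734
  k=15: C(16,15)·0.828^15·0.172^1 = 0.162220
  k=16: C(16,16)·0.828^16·0.172^0 = 0.048807
Total = 0.463761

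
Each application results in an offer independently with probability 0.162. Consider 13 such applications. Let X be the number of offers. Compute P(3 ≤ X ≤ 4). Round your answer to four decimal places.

X ~ Binomial(13, 0.162); P(3 ≤ X ≤ 4) = Σ C(13,k) p^k (1−p)^(13−k) over k:
  k=3: C(13,3)·0.162^3·0.838^10 = 0.207659
  k=4: C(13,4)·0.162^4·0.838^9 = 0.100360
Total = 0.308020

0.3080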